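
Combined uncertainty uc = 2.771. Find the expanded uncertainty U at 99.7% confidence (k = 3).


U = k * uc
U = 3 * 2.771
U = 8.3130

8.3130


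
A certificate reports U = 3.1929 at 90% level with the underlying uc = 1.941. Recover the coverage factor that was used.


k = U / uc
k = 3.1929 / 1.941
k = 1.645

1.645


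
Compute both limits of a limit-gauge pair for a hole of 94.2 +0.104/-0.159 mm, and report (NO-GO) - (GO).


GO = nominal - lower_tol (smallest hole = maximum material condition)
GO = 94.2 - 0.159 = 94.041
NO-GO = nominal + upper_tol (largest hole = least material condition)
NO-GO = 94.2 + 0.104 = 94.304
spread = NO-GO - GO = 94.304 - 94.041 = 0.2630

0.2630


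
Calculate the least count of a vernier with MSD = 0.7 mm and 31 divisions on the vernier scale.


LC = MSD / n_div
= 0.7 / 31
= 0.0226

0.0226


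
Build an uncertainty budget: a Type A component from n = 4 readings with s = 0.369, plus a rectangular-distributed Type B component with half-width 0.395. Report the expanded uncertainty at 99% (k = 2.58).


u_A = s / sqrt(n) = 0.369 / sqrt(4) = 0.1845
u_B = half_width / sqrt(3) = 0.395 / sqrt(3) = 0.22805336
uc = sqrt(u_A^2 + u_B^2) = sqrt(0.1845^2 + 0.22805336^2) = 0.29334039
U = k * uc = 2.58 * 0.29334039
U = 0.7568

0.7568


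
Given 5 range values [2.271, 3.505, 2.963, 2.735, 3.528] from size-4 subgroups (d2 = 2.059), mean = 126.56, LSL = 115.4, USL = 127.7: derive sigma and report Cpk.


R_bar = (2.271 + 3.505 + 2.963 + 2.735 + 3.528) / 5 = 3.0004
sigma = R_bar / d2 = 3.0004 / 2.059 = 1.4572122
Cp = (USL - LSL)/(6*sigma) = (127.7 - 115.4)/(6*1.4572122) = 1.4068
Cpu = (127.7 - 126.56)/(3*1.4572122) = 0.2608
Cpl = (126.56 - 115.4)/(3*1.4572122) = 2.5528
Cpk = min(Cpu, Cpl) = 0.2608

0.2608


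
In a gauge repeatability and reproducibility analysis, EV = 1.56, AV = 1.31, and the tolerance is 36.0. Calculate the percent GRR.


GRR = sqrt(EV^2 + AV^2) = sqrt(1.56^2 + 1.31^2) = 2.0370812
%GRR = GRR / tol * 100 = 2.0370812 / 36.0 * 100
%GRR = 5.6586

5.6586


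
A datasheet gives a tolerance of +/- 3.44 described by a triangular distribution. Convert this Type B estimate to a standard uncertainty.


u_B = half_width / sqrt(6)
u_B = 3.44 / 2.4494897
u_B = 1.4044

1.4044


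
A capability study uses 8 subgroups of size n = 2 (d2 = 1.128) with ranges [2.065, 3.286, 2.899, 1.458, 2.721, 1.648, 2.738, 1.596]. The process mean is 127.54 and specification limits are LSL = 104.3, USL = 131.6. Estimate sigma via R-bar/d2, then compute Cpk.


R_bar = (2.065 + 3.286 + 2.899 + 1.458 + 2.721 + 1.648 + 2.738 + 1.596) / 8 = 2.301375
sigma = R_bar / d2 = 2.301375 / 1.128 = 2.0402261
Cp = (USL - LSL)/(6*sigma) = (131.6 - 104.3)/(6*2.0402261) = 2.2301
Cpu = (131.6 - 127.54)/(3*2.0402261) = 0.6633
Cpl = (127.54 - 104.3)/(3*2.0402261) = 3.7970
Cpk = min(Cpu, Cpl) = 0.6633

0.6633


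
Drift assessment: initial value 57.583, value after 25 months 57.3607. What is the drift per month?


rate = (v2 - v1) / months
= (57.3607 - 57.583) / 25
= -0.2223 / 25
= -0.0089

-0.0089


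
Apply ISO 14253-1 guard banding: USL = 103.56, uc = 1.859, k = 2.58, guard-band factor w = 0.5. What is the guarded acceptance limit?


U = k * uc = 2.58 * 1.859 = 4.79622
guard band g = w * U = 0.5 * 4.79622 = 2.39811
AL = USL - g = 103.56 - 2.39811
AL = 101.1619

101.1619


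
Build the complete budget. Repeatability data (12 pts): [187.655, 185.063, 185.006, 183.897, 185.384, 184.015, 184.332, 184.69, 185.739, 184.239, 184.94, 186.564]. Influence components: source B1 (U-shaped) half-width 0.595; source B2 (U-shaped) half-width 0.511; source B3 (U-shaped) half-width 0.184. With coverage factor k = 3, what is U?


mean = (187.655 + 185.063 + 185.006 + 183.897 + 185.384 + 184.015 + 184.332 + 184.69 + 185.739 + 184.239 + 184.94 + 186.564) / 12 = 185.127
s = sqrt(sum((x - mean)^2)/(n-1)) = 1.1000427
u_A = s / sqrt(n) = 1.1000427 / sqrt(12) = 0.31755497
u_B1 = 0.595 / sqrt(2) = 0.42072853
u_B2 = 0.511 / sqrt(2) = 0.36133157
u_B3 = 0.184 / sqrt(2) = 0.13010765
uc = sqrt(0.31755497^2 + 0.42072853^2 + 0.36133157^2 + 0.13010765^2) = 0.65218261
U = k * uc = 3 * 0.65218261
U = 1.9565

1.9565


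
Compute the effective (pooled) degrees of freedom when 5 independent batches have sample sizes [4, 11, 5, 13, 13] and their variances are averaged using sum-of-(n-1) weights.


nu = sum_i (n_i - 1)
nu = ((4 - 1) + (11 - 1) + (5 - 1) + (13 - 1) + (13 - 1))
nu = 3 + 10 + 4 + 12 + 12
nu = 41

41


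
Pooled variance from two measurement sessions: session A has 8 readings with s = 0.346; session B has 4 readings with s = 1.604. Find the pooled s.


s_p = sqrt(((n1-1)*s1^2 + (n2-1)*s2^2) / (n1+n2-2))
numerator = (8-1)*0.346^2 + (4-1)*1.604^2 = 0.838012 + 7.718448 = 8.55646
denominator = 8 + 4 - 2 = 10
s_p^2 = 8.55646 / 10 = 0.855646
s_p = sqrt(0.855646) = 0.9250

0.9250


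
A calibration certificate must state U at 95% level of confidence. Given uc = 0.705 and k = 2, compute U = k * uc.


U = k * uc
U = 2 * 0.705
U = 1.4100

1.4100


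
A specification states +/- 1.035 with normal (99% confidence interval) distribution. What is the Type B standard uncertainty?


u_B = half_width / 2.576
u_B = 1.035 / 2.576
u_B = 0.4018

0.4018


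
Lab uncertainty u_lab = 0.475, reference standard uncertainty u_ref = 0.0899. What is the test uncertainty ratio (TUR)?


TUR = u_lab / u_ref
= 0.475 / 0.0899
= 5.2836

5.2836


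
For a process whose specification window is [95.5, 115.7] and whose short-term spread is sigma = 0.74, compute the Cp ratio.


Cp = (USL - LSL) / (6 * sigma)
= (115.7 - 95.5) / (6 * 0.74)
= 20.2000 / 4.4400
= 4.5495

4.5495


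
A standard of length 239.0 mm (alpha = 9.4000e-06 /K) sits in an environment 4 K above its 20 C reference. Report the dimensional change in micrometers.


dL = L * alpha * dT
= 239.0 * 9.4000e-06 * 4
= 0.0089864 mm
dL_um = 0.0089864 * 1000 = 8.9864 um

8.9864


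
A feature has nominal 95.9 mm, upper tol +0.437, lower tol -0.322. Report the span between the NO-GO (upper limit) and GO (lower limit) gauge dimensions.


GO = nominal - lower_tol (smallest hole = maximum material condition)
GO = 95.9 - 0.322 = 95.578
NO-GO = nominal + upper_tol (largest hole = least material condition)
NO-GO = 95.9 + 0.437 = 96.337
spread = NO-GO - GO = 96.337 - 95.578 = 0.7590

0.7590


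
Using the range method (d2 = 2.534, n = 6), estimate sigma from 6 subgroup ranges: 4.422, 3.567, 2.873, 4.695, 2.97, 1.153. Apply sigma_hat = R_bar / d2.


R_bar = (4.422 + 3.567 + 2.873 + 4.695 + 2.97 + 1.153) / 6
R_bar = 19.68 / 6 = 3.28
sigma_hat = R_bar / d2 = 3.28 / 2.534 = 1.2944

1.2944


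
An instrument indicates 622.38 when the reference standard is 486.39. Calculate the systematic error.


Systematic error = measured - true
= 622.38 - 486.39
= 135.9900

135.9900


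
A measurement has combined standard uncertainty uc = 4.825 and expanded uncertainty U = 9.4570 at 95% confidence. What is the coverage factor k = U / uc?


k = U / uc
k = 9.4570 / 4.825
k = 1.96

1.96


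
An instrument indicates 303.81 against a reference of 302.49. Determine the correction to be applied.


Correction = standard - reading
= 302.49 - 303.81
= -1.3200

-1.3200


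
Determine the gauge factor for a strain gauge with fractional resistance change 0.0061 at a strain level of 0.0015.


GF = (dR/R) / epsilon
= 0.0061 / 0.0015
= 4.0667

4.0667


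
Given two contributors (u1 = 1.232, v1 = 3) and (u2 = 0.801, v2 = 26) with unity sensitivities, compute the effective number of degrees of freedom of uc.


uc = sqrt(u1^2 + u2^2) = sqrt(1.232^2 + 0.801^2) = 1.4694982
v_eff = uc^4 / (u1^4/v1 + u2^4/v2)
= 1.4694982^4 / (1.232^4/3 + 0.801^4/26)
= 4.6631162 / 0.78376266
v_eff = 5.9497

5.9497


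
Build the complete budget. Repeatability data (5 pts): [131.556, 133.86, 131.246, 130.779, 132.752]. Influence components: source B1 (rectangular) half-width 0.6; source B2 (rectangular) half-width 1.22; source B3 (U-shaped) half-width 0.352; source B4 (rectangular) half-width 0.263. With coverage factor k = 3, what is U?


mean = (131.556 + 133.86 + 131.246 + 130.779 + 132.752) / 5 = 132.0386
s = sqrt(sum((x - mean)^2)/(n-1)) = 1.2524124
u_A = s / sqrt(n) = 1.2524124 / sqrt(5) = 0.56009585
u_B1 = 0.6 / sqrt(3) = 0.34641016
u_B2 = 1.22 / sqrt(3) = 0.70436733
u_B3 = 0.352 / sqrt(2) = 0.24890159
u_B4 = 0.263 / sqrt(3) = 0.15184312
uc = sqrt(0.56009585^2 + 0.34641016^2 + 0.70436733^2 + 0.24890159^2 + 0.15184312^2) = 1.0073972
U = k * uc = 3 * 1.0073972
U = 3.0222

3.0222


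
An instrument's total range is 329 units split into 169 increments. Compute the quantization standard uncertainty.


resolution = range / divisions
resolution = 329 / 169 = 1.9467456
u_res = resolution / (2*sqrt(3))
u_res = 1.9467456 / 3.4641016
u_res = 0.5620

0.5620


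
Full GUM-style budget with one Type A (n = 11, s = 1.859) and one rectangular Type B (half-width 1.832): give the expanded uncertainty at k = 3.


u_A = s / sqrt(n) = 1.859 / sqrt(11) = 0.56050959
u_B = half_width / sqrt(3) = 1.832 / sqrt(3) = 1.0577057
uc = sqrt(u_A^2 + u_B^2) = sqrt(0.56050959^2 + 1.0577057^2) = 1.1970432
U = k * uc = 3 * 1.1970432
U = 3.5911

3.5911


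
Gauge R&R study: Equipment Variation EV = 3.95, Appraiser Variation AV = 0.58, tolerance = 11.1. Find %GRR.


GRR = sqrt(EV^2 + AV^2) = sqrt(3.95^2 + 0.58^2) = 3.9923552
%GRR = GRR / tol * 100 = 3.9923552 / 11.1 * 100
%GRR = 35.9672

35.9672


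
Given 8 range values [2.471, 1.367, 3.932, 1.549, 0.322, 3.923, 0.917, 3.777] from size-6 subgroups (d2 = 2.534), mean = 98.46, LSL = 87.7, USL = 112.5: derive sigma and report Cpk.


R_bar = (2.471 + 1.367 + 3.932 + 1.549 + 0.322 + 3.923 + 0.917 + 3.777) / 8 = 2.28225
sigma = R_bar / d2 = 2.28225 / 2.534 = 0.90065114
Cp = (USL - LSL)/(6*sigma) = (112.5 - 87.7)/(6*0.90065114) = 4.5893
Cpu = (112.5 - 98.46)/(3*0.90065114) = 5.1962
Cpl = (98.46 - 87.7)/(3*0.90065114) = 3.9823
Cpk = min(Cpu, Cpl) = 3.9823

3.9823


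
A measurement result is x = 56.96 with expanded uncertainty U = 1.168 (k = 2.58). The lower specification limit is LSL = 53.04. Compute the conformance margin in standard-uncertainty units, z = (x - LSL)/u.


u = U / k = 1.168 / 2.58 = 0.45271318
margin = |LSL - x| = |53.04 - 56.96| = 3.92
z = margin / u = 3.92 / 0.45271318
z = 8.6589

8.6589


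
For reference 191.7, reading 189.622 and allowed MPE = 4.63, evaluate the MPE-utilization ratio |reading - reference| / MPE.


e = indication - reference = 189.622 - 191.7 = -2.0780
|e| = 2.0780
ratio = |e| / MPE = 2.0780 / 4.63
ratio = 0.4488

0.4488


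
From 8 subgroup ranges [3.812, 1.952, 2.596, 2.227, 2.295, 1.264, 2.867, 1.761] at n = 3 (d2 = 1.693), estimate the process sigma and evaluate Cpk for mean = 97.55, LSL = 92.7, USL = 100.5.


R_bar = (3.812 + 1.952 + 2.596 + 2.227 + 2.295 + 1.264 + 2.867 + 1.761) / 8 = 2.34675
sigma = R_bar / d2 = 2.34675 / 1.693 = 1.3861488
Cp = (USL - LSL)/(6*sigma) = (100.5 - 92.7)/(6*1.3861488) = 0.9379
Cpu = (100.5 - 97.55)/(3*1.3861488) = 0.7094
Cpl = (97.55 - 92.7)/(3*1.3861488) = 1.1663
Cpk = min(Cpu, Cpl) = 0.7094

0.7094


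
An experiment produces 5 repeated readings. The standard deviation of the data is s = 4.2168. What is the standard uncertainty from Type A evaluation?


u_A = s / sqrt(n)
u_A = 4.2168 / sqrt(5)
u_A = 4.2168 / 2.236068
u_A = 1.8858

1.8858


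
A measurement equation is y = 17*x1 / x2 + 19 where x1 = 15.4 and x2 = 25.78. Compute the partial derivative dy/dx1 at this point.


y = 17*x1 / x2 + 19
dy/dx1 = 17/x2
Evaluate at x2 = 25.78: c1 = 17 / 25.78
c1 = 0.6594

0.6594


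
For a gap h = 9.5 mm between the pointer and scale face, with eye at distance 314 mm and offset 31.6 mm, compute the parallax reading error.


error = h * offset / d
= 9.5 * 31.6 / 314
= 0.9561

0.9561


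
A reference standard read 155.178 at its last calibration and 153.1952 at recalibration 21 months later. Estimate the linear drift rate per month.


rate = (v2 - v1) / months
= (153.1952 - 155.178) / 21
= -1.9828 / 21
= -0.0944

-0.0944


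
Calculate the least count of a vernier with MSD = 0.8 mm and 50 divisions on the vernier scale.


LC = MSD / n_div
= 0.8 / 50
= 0.0160

0.0160


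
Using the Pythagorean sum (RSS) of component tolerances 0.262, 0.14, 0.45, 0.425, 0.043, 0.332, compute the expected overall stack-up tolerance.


RSS = sqrt(0.262^2 + 0.14^2 + 0.45^2 + 0.425^2 + 0.043^2 + 0.332^2)
= sqrt(0.583442)
= 0.7638

0.7638


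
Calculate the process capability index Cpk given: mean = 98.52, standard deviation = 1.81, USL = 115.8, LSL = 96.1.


Cpu = (USL - mean) / (3*sigma) = (115.8 - 98.52) / (3*1.81) = 3.1823
Cpl = (mean - LSL) / (3*sigma) = (98.52 - 96.1) / (3*1.81) = 0.4457
Cpk = min(Cpu, Cpl) = 0.4457

0.4457


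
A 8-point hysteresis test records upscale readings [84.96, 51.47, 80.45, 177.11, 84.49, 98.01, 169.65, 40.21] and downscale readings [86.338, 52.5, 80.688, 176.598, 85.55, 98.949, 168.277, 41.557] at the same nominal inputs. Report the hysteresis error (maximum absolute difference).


|84.96 - 86.338| = 1.3780
|51.47 - 52.5| = 1.0300
|80.45 - 80.688| = 0.2380
|177.11 - 176.598| = 0.5120
|84.49 - 85.55| = 1.0600
|98.01 - 98.949| = 0.9390
|169.65 - 168.277| = 1.3730
|40.21 - 41.557| = 1.3470
hysteresis = max(diffs) = 1.3780

1.3780


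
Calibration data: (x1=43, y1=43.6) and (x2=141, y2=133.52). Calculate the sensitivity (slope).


slope = (y2 - y1) / (x2 - x1)
= (133.52 - 43.6) / (141 - 43)
= 89.9200 / 98
= 0.9176

0.9176


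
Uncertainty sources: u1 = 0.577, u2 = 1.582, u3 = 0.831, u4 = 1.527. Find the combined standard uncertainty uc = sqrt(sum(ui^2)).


uc = sqrt(0.577^2 + 1.582^2 + 0.831^2 + 1.527^2)
uc = sqrt(5.857943)
uc = 2.4203

2.4203


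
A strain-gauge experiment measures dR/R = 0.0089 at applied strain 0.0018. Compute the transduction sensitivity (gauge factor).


GF = (dR/R) / epsilon
= 0.0089 / 0.0018
= 4.9444

4.9444


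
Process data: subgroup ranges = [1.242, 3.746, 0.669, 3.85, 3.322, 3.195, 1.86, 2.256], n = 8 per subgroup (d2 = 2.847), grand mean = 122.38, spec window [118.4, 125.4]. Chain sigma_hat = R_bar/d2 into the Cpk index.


R_bar = (1.242 + 3.746 + 0.669 + 3.85 + 3.322 + 3.195 + 1.86 + 2.256) / 8 = 2.5175
sigma = R_bar / d2 = 2.5175 / 2.847 = 0.88426414
Cp = (USL - LSL)/(6*sigma) = (125.4 - 118.4)/(6*0.88426414) = 1.3194
Cpu = (125.4 - 122.38)/(3*0.88426414) = 1.1384
Cpl = (122.38 - 118.4)/(3*0.88426414) = 1.5003
Cpk = min(Cpu, Cpl) = 1.1384

1.1384


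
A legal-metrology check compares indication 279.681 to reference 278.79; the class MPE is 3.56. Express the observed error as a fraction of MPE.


e = indication - reference = 279.681 - 278.79 = 0.8910
|e| = 0.8910
ratio = |e| / MPE = 0.8910 / 3.56
ratio = 0.2503

0.2503


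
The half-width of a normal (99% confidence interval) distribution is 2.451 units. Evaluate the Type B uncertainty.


u_B = half_width / 2.576
u_B = 2.451 / 2.576
u_B = 0.9515

0.9515


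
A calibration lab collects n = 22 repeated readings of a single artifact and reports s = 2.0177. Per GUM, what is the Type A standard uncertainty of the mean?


u_A = s / sqrt(n)
u_A = 2.0177 / sqrt(22)
u_A = 2.0177 / 4.6904158
u_A = 0.4302

0.4302


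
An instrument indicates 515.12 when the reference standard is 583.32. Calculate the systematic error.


Systematic error = measured - true
= 515.12 - 583.32
= -68.2000

-68.2000


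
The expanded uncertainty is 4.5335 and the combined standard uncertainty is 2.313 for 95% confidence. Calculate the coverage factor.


k = U / uc
k = 4.5335 / 2.313
k = 1.96

1.96


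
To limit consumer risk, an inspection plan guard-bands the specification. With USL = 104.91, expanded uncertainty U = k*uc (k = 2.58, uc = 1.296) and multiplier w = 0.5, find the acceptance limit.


U = k * uc = 2.58 * 1.296 = 3.34368
guard band g = w * U = 0.5 * 3.34368 = 1.67184
AL = USL - g = 104.91 - 1.67184
AL = 103.2382

103.2382


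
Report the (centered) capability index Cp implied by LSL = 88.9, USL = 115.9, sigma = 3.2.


Cp = (USL - LSL) / (6 * sigma)
= (115.9 - 88.9) / (6 * 3.2)
= 27.0000 / 19.2000
= 1.4062

1.4062


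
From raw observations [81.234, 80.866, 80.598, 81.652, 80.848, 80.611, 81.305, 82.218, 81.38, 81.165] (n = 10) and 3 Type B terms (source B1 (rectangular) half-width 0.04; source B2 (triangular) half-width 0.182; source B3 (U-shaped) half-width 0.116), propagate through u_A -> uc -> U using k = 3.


mean = (81.234 + 80.866 + 80.598 + 81.652 + 80.848 + 80.611 + 81.305 + 82.218 + 81.38 + 81.165) / 10 = 81.1877
s = sqrt(sum((x - mean)^2)/(n-1)) = 0.49774001
u_A = s / sqrt(n) = 0.49774001 / sqrt(10) = 0.15739921
u_B1 = 0.04 / sqrt(3) = 0.023094011
u_B2 = 0.182 / sqrt(6) = 0.074301189
u_B3 = 0.116 / sqrt(2) = 0.082024387
uc = sqrt(0.15739921^2 + 0.023094011^2 + 0.074301189^2 + 0.082024387^2) = 0.19379502
U = k * uc = 3 * 0.19379502
U = 0.5814

0.5814


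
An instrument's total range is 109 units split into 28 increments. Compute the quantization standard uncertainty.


resolution = range / divisions
resolution = 109 / 28 = 3.8928571
u_res = resolution / (2*sqrt(3))
u_res = 3.8928571 / 3.4641016
u_res = 1.1238

1.1238


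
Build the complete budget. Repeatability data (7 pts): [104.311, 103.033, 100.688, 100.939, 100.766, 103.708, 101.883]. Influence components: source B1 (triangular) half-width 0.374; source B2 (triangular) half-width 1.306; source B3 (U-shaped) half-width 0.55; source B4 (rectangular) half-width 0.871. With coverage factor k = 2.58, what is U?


mean = (104.311 + 103.033 + 100.688 + 100.939 + 100.766 + 103.708 + 101.883) / 7 = 102.1897143
s = sqrt(sum((x - mean)^2)/(n-1)) = 1.4975894
u_A = s / sqrt(n) = 1.4975894 / sqrt(7) = 0.56603559
u_B1 = 0.374 / sqrt(6) = 0.15268486
u_B2 = 1.306 / sqrt(6) = 0.53317227
u_B3 = 0.55 / sqrt(2) = 0.38890873
u_B4 = 0.871 / sqrt(3) = 0.50287208
uc = sqrt(0.56603559^2 + 0.15268486^2 + 0.53317227^2 + 0.38890873^2 + 0.50287208^2) = 1.0159291
U = k * uc = 2.58 * 1.0159291
U = 2.6211

2.6211


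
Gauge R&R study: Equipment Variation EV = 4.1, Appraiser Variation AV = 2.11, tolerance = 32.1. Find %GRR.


GRR = sqrt(EV^2 + AV^2) = sqrt(4.1^2 + 2.11^2) = 4.6110845
%GRR = GRR / tol * 100 = 4.6110845 / 32.1 * 100
%GRR = 14.3647

14.3647


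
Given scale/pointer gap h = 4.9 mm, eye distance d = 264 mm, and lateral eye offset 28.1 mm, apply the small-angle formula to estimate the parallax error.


error = h * offset / d
= 4.9 * 28.1 / 264
= 0.5216

0.5216


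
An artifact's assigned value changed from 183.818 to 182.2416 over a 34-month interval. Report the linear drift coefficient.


rate = (v2 - v1) / months
= (182.2416 - 183.818) / 34
= -1.5764 / 34
= -0.0464

-0.0464


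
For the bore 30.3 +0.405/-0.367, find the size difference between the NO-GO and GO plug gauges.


GO = nominal - lower_tol (smallest hole = maximum material condition)
GO = 30.3 - 0.367 = 29.933
NO-GO = nominal + upper_tol (largest hole = least material condition)
NO-GO = 30.3 + 0.405 = 30.705
spread = NO-GO - GO = 30.705 - 29.933 = 0.7720

0.7720


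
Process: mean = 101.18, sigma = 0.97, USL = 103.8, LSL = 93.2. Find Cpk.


Cpu = (USL - mean) / (3*sigma) = (103.8 - 101.18) / (3*0.97) = 0.9003
Cpl = (mean - LSL) / (3*sigma) = (101.18 - 93.2) / (3*0.97) = 2.7423
Cpk = min(Cpu, Cpl) = 0.9003

0.9003


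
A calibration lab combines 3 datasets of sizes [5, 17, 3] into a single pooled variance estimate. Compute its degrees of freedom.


nu = sum_i (n_i - 1)
nu = ((5 - 1) + (17 - 1) + (3 - 1))
nu = 4 + 16 + 2
nu = 22

22


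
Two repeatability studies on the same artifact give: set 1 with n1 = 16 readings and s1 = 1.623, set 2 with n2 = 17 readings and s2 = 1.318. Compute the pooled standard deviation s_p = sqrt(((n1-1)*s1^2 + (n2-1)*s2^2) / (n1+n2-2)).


s_p = sqrt(((n1-1)*s1^2 + (n2-1)*s2^2) / (n1+n2-2))
numerator = (16-1)*1.623^2 + (17-1)*1.318^2 = 39.511935 + 27.793984 = 67.305919
denominator = 16 + 17 - 2 = 31
s_p^2 = 67.305919 / 31 = 2.1711587
s_p = sqrt(2.1711587) = 1.4735

1.4735


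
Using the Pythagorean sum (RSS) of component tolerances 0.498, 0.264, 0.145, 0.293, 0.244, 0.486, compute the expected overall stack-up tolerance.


RSS = sqrt(0.498^2 + 0.264^2 + 0.145^2 + 0.293^2 + 0.244^2 + 0.486^2)
= sqrt(0.720306)
= 0.8487

0.8487


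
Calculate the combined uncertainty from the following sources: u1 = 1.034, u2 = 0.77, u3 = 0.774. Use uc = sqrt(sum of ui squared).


uc = sqrt(1.034^2 + 0.77^2 + 0.774^2)
uc = sqrt(2.261132)
uc = 1.5037

1.5037


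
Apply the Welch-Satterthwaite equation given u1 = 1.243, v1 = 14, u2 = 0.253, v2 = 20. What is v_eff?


uc = sqrt(u1^2 + u2^2) = sqrt(1.243^2 + 0.253^2) = 1.2684865
v_eff = uc^4 / (u1^4/v1 + u2^4/v2)
= 1.2684865^4 / (1.243^4/14 + 0.253^4/20)
= 2.5890676 / 0.17071746
v_eff = 15.1658

15.1658


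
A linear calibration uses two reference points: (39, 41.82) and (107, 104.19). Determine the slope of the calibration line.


slope = (y2 - y1) / (x2 - x1)
= (104.19 - 41.82) / (107 - 39)
= 62.3700 / 68
= 0.9172

0.9172


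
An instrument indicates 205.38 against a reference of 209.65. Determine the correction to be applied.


Correction = standard - reading
= 209.65 - 205.38
= 4.2700

4.2700


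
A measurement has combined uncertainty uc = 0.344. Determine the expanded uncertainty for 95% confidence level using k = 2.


U = k * uc
U = 2 * 0.344
U = 0.6880

0.6880


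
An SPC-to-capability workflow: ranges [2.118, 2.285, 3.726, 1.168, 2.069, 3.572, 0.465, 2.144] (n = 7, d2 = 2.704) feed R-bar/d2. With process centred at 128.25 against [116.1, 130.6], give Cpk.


R_bar = (2.118 + 2.285 + 3.726 + 1.168 + 2.069 + 3.572 + 0.465 + 2.144) / 8 = 2.193375
sigma = R_bar / d2 = 2.193375 / 2.704 = 0.81115939
Cp = (USL - LSL)/(6*sigma) = (130.6 - 116.1)/(6*0.81115939) = 2.9793
Cpu = (130.6 - 128.25)/(3*0.81115939) = 0.9657
Cpl = (128.25 - 116.1)/(3*0.81115939) = 4.9929
Cpk = min(Cpu, Cpl) = 0.9657

0.9657


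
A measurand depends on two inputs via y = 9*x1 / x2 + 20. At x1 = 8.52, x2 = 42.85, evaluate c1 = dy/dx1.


y = 9*x1 / x2 + 20
dy/dx1 = 9/x2
Evaluate at x2 = 42.85: c1 = 9 / 42.85
c1 = 0.2100

0.2100


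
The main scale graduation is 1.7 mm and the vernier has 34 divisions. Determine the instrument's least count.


LC = MSD / n_div
= 1.7 / 34
= 0.0500

0.0500


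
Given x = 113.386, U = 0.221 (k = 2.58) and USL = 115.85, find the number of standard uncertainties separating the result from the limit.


u = U / k = 0.221 / 2.58 = 0.085658915
margin = |USL - x| = |115.85 - 113.386| = 2.464
z = margin / u = 2.464 / 0.085658915
z = 28.7652

28.7652


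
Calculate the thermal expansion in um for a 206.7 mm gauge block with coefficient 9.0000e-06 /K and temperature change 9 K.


dL = L * alpha * dT
= 206.7 * 9.0000e-06 * 9
= 0.0167427 mm
dL_um = 0.0167427 * 1000 = 16.7427 um

16.7427


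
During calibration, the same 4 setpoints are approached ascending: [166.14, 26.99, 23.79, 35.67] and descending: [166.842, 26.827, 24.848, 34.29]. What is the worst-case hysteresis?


|166.14 - 166.842| = 0.7020
|26.99 - 26.827| = 0.1630
|23.79 - 24.848| = 1.0580
|35.67 - 34.29| = 1.3800
hysteresis = max(diffs) = 1.3800

1.3800


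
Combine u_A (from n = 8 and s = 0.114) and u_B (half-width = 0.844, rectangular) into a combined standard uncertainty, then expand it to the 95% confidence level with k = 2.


u_A = s / sqrt(n) = 0.114 / sqrt(8) = 0.040305087
u_B = half_width / sqrt(3) = 0.844 / sqrt(3) = 0.48728363
uc = sqrt(u_A^2 + u_B^2) = sqrt(0.040305087^2 + 0.48728363^2) = 0.48894768
U = k * uc = 2 * 0.48894768
U = 0.9779

0.9779


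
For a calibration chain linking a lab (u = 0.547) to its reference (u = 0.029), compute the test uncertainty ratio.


TUR = u_lab / u_ref
= 0.547 / 0.029
= 18.8621

18.8621


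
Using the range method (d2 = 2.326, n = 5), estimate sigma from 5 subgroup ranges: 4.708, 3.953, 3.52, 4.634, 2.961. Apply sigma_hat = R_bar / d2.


R_bar = (4.708 + 3.953 + 3.52 + 4.634 + 2.961) / 5
R_bar = 19.776 / 5 = 3.9552
sigma_hat = R_bar / d2 = 3.9552 / 2.326 = 1.7004

1.7004


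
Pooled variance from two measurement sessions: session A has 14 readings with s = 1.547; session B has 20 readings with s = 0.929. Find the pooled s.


s_p = sqrt(((n1-1)*s1^2 + (n2-1)*s2^2) / (n1+n2-2))
numerator = (14-1)*1.547^2 + (20-1)*0.929^2 = 31.111717 + 16.397779 = 47.509496
denominator = 14 + 20 - 2 = 32
s_p^2 = 47.509496 / 32 = 1.4846717
s_p = sqrt(1.4846717) = 1.2185

1.2185


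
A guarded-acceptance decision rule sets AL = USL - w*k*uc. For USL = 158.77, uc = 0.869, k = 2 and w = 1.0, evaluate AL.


U = k * uc = 2 * 0.869 = 1.738
guard band g = w * U = 1.0 * 1.738 = 1.738
AL = USL - g = 158.77 - 1.738
AL = 157.0320

157.0320


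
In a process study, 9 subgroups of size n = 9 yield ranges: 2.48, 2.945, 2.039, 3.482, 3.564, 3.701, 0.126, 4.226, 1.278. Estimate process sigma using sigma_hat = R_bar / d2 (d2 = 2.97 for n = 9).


R_bar = (2.48 + 2.945 + 2.039 + 3.482 + 3.564 + 3.701 + 0.126 + 4.226 + 1.278) / 9
R_bar = 23.841 / 9 = 2.649
sigma_hat = R_bar / d2 = 2.649 / 2.97 = 0.8919

0.8919


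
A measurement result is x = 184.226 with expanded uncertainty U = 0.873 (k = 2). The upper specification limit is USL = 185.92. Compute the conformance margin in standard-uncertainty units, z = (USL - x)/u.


u = U / k = 0.873 / 2 = 0.4365
margin = |USL - x| = |185.92 - 184.226| = 1.694
z = margin / u = 1.694 / 0.4365
z = 3.8809

3.8809


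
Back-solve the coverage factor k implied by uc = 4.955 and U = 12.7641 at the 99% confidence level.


k = U / uc
k = 12.7641 / 4.955
k = 2.576

2.576


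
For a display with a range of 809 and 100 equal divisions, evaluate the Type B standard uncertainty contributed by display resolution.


resolution = range / divisions
resolution = 809 / 100 = 8.09
u_res = resolution / (2*sqrt(3))
u_res = 8.09 / 3.4641016
u_res = 2.3354

2.3354


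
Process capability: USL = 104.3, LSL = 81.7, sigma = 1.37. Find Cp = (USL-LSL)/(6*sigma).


Cp = (USL - LSL) / (6 * sigma)
= (104.3 - 81.7) / (6 * 1.37)
= 22.6000 / 8.2200
= 2.7494

2.7494


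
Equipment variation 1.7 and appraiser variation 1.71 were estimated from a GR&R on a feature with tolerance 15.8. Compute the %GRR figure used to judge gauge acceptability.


GRR = sqrt(EV^2 + AV^2) = sqrt(1.7^2 + 1.71^2) = 2.4112445
%GRR = GRR / tol * 100 = 2.4112445 / 15.8 * 100
%GRR = 15.2610

15.2610


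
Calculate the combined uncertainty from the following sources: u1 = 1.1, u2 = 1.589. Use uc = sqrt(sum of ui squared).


uc = sqrt(1.1^2 + 1.589^2)
uc = sqrt(3.734921)
uc = 1.9326

1.9326


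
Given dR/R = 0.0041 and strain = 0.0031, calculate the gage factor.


GF = (dR/R) / epsilon
= 0.0041 / 0.0031
= 1.3226

1.3226


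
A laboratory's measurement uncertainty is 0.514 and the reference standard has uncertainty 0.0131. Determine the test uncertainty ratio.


TUR = u_lab / u_ref
= 0.514 / 0.0131
= 39.2366

39.2366


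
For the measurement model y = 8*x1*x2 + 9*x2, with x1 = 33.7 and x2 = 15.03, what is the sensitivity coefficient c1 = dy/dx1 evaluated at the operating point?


y = 8*x1*x2 + 9*x2
dy/dx1 = 8*x2
Evaluate at x2 = 15.03: c1 = 8 * 15.03
c1 = 120.2400

120.2400


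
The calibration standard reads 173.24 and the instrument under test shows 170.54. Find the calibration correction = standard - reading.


Correction = standard - reading
= 173.24 - 170.54
= 2.7000

2.7000


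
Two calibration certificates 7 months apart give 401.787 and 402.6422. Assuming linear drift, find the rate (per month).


rate = (v2 - v1) / months
= (402.6422 - 401.787) / 7
= 0.8552 / 7
= 0.1222

0.1222


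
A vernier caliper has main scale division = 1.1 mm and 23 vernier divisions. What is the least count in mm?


LC = MSD / n_div
= 1.1 / 23
= 0.0478

0.0478


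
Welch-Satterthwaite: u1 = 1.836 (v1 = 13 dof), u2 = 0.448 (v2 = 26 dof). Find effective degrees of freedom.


uc = sqrt(u1^2 + u2^2) = sqrt(1.836^2 + 0.448^2) = 1.8898677
v_eff = uc^4 / (u1^4/v1 + u2^4/v2)
= 1.8898677^4 / (1.836^4/13 + 0.448^4/26)
= 12.756326 / 0.87562161
v_eff = 14.5683

14.5683


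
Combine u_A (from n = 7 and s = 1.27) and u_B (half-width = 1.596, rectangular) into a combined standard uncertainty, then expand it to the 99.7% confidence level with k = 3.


u_A = s / sqrt(n) = 1.27 / sqrt(7) = 0.48001488
u_B = half_width / sqrt(3) = 1.596 / sqrt(3) = 0.92145103
uc = sqrt(u_A^2 + u_B^2) = sqrt(0.48001488^2 + 0.92145103^2) = 1.0389833
U = k * uc = 3 * 1.0389833
U = 3.1169

3.1169


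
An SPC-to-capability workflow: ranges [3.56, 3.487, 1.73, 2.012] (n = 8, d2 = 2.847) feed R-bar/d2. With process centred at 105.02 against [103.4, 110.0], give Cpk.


R_bar = (3.56 + 3.487 + 1.73 + 2.012) / 4 = 2.69725
sigma = R_bar / d2 = 2.69725 / 2.847 = 0.94740077
Cp = (USL - LSL)/(6*sigma) = (110.0 - 103.4)/(6*0.94740077) = 1.1611
Cpu = (110.0 - 105.02)/(3*0.94740077) = 1.7522
Cpl = (105.02 - 103.4)/(3*0.94740077) = 0.5700
Cpk = min(Cpu, Cpl) = 0.5700

0.5700


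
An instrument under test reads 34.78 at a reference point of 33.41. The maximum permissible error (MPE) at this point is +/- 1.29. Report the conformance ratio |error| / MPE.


e = indication - reference = 34.78 - 33.41 = 1.3700
|e| = 1.3700
ratio = |e| / MPE = 1.3700 / 1.29
ratio = 1.0620

1.0620


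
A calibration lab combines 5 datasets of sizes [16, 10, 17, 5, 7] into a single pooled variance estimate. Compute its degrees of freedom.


nu = sum_i (n_i - 1)
nu = ((16 - 1) + (10 - 1) + (17 - 1) + (5 - 1) + (7 - 1))
nu = 15 + 9 + 16 + 4 + 6
nu = 50

50


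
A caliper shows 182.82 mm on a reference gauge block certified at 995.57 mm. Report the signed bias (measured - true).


Systematic error = measured - true
= 182.82 - 995.57
= -812.7500

-812.7500


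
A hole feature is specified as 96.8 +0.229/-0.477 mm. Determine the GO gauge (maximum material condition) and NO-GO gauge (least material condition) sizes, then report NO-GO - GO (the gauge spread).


GO = nominal - lower_tol (smallest hole = maximum material condition)
GO = 96.8 - 0.477 = 96.323
NO-GO = nominal + upper_tol (largest hole = least material condition)
NO-GO = 96.8 + 0.229 = 97.029
spread = NO-GO - GO = 97.029 - 96.323 = 0.7060

0.7060


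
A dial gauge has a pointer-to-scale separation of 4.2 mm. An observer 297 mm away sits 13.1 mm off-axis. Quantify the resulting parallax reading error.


error = h * offset / d
= 4.2 * 13.1 / 297
= 0.1853

0.1853


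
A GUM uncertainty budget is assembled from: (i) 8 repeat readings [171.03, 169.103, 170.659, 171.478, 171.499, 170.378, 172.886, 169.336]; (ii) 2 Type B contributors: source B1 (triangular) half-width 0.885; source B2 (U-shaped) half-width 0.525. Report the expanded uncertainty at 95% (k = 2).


mean = (171.03 + 169.103 + 170.659 + 171.478 + 171.499 + 170.378 + 172.886 + 169.336) / 8 = 170.796125
s = sqrt(sum((x - mean)^2)/(n-1)) = 1.2290258
u_A = s / sqrt(n) = 1.2290258 / sqrt(8) = 0.43452624
u_B1 = 0.885 / sqrt(6) = 0.36129974
u_B2 = 0.525 / sqrt(2) = 0.37123106
uc = sqrt(0.43452624^2 + 0.36129974^2 + 0.37123106^2) = 0.67613834
U = k * uc = 2 * 0.67613834
U = 1.3523

1.3523


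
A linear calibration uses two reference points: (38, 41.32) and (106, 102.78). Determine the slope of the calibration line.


slope = (y2 - y1) / (x2 - x1)
= (102.78 - 41.32) / (106 - 38)
= 61.4600 / 68
= 0.9038

0.9038


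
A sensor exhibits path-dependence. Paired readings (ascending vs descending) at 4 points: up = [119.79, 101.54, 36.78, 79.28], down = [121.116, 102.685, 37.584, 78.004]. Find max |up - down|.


|119.79 - 121.116| = 1.3260
|101.54 - 102.685| = 1.1450
|36.78 - 37.584| = 0.8040
|79.28 - 78.004| = 1.2760
hysteresis = max(diffs) = 1.3260

1.3260


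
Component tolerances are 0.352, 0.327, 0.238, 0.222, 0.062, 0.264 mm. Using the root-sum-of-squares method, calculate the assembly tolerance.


RSS = sqrt(0.352^2 + 0.327^2 + 0.238^2 + 0.222^2 + 0.062^2 + 0.264^2)
= sqrt(0.410301)
= 0.6405

0.6405


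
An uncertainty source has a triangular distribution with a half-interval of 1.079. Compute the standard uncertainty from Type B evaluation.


u_B = half_width / sqrt(6)
u_B = 1.079 / 2.4494897
u_B = 0.4405

0.4405


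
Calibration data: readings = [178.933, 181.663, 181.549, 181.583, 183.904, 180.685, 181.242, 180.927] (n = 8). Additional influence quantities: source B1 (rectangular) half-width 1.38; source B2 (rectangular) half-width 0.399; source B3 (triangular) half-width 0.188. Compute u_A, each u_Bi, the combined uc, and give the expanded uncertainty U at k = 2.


mean = (178.933 + 181.663 + 181.549 + 181.583 + 183.904 + 180.685 + 181.242 + 180.927) / 8 = 181.31075
s = sqrt(sum((x - mean)^2)/(n-1)) = 1.3720244
u_A = s / sqrt(n) = 1.3720244 / sqrt(8) = 0.48508388
u_B1 = 1.38 / sqrt(3) = 0.79674337
u_B2 = 0.399 / sqrt(3) = 0.23036276
u_B3 = 0.188 / sqrt(6) = 0.076750679
uc = sqrt(0.48508388^2 + 0.79674337^2 + 0.23036276^2 + 0.076750679^2) = 0.96387968
U = k * uc = 2 * 0.96387968
U = 1.9278

1.9278


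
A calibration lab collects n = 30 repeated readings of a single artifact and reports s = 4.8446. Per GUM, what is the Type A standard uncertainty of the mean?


u_A = s / sqrt(n)
u_A = 4.8446 / sqrt(30)
u_A = 4.8446 / 5.4772256
u_A = 0.8845

0.8845


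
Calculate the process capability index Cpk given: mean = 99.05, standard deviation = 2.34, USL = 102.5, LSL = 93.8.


Cpu = (USL - mean) / (3*sigma) = (102.5 - 99.05) / (3*2.34) = 0.4915
Cpl = (mean - LSL) / (3*sigma) = (99.05 - 93.8) / (3*2.34) = 0.7479
Cpk = min(Cpu, Cpl) = 0.4915

0.4915


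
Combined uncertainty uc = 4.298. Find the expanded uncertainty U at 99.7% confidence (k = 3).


U = k * uc
U = 3 * 4.298
U = 12.8940

12.8940


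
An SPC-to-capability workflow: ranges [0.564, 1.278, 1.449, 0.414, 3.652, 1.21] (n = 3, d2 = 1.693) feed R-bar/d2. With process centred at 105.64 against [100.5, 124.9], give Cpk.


R_bar = (0.564 + 1.278 + 1.449 + 0.414 + 3.652 + 1.21) / 6 = 1.4278333
sigma = R_bar / d2 = 1.4278333 / 1.693 = 0.84337466
Cp = (USL - LSL)/(6*sigma) = (124.9 - 100.5)/(6*0.84337466) = 4.8219
Cpu = (124.9 - 105.64)/(3*0.84337466) = 7.6123
Cpl = (105.64 - 100.5)/(3*0.84337466) = 2.0315
Cpk = min(Cpu, Cpl) = 2.0315

2.0315


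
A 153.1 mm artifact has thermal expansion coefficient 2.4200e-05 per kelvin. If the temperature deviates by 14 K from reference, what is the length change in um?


dL = L * alpha * dT
= 153.1 * 2.4200e-05 * 14
= 0.0518703 mm
dL_um = 0.0518703 * 1000 = 51.8703 um

51.8703


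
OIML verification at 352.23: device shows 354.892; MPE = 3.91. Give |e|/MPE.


e = indication - reference = 354.892 - 352.23 = 2.6620
|e| = 2.6620
ratio = |e| / MPE = 2.6620 / 3.91
ratio = 0.6808

0.6808


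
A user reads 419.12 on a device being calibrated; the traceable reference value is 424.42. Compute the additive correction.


Correction = standard - reading
= 424.42 - 419.12
= 5.3000

5.3000


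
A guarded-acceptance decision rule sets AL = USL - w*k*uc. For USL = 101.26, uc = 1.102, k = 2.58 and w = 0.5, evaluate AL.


U = k * uc = 2.58 * 1.102 = 2.84316
guard band g = w * U = 0.5 * 2.84316 = 1.42158
AL = USL - g = 101.26 - 1.42158
AL = 99.8384

99.8384


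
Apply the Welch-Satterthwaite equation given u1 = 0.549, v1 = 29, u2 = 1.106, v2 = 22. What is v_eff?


uc = sqrt(u1^2 + u2^2) = sqrt(0.549^2 + 1.106^2) = 1.2347619
v_eff = uc^4 / (u1^4/v1 + u2^4/v2)
= 1.2347619^4 / (0.549^4/29 + 1.106^4/22)
= 2.3245178 / 0.071146425
v_eff = 32.6723

32.6723


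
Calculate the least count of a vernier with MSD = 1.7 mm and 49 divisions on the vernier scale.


LC = MSD / n_div
= 1.7 / 49
= 0.0347

0.0347


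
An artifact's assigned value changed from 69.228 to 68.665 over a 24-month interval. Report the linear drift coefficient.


rate = (v2 - v1) / months
= (68.665 - 69.228) / 24
= -0.5630 / 24
= -0.0235

-0.0235


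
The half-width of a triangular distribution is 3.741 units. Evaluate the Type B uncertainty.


u_B = half_width / sqrt(6)
u_B = 3.741 / 2.4494897
u_B = 1.5273

1.5273


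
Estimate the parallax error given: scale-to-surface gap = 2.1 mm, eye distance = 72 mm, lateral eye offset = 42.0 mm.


error = h * offset / d
= 2.1 * 42.0 / 72
= 1.2250

1.2250


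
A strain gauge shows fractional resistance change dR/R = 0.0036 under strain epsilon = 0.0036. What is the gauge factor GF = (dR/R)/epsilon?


GF = (dR/R) / epsilon
= 0.0036 / 0.0036
= 1.0000

1.0000


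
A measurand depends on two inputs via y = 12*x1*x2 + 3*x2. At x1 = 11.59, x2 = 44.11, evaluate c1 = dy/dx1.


y = 12*x1*x2 + 3*x2
dy/dx1 = 12*x2
Evaluate at x2 = 44.11: c1 = 12 * 44.11
c1 = 529.3200

529.3200


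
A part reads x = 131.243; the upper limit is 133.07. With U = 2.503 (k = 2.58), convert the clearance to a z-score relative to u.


u = U / k = 2.503 / 2.58 = 0.97015504
margin = |USL - x| = |133.07 - 131.243| = 1.827
z = margin / u = 1.827 / 0.97015504
z = 1.8832

1.8832


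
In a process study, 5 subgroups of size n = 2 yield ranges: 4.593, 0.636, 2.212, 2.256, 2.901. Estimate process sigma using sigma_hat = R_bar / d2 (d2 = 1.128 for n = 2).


R_bar = (4.593 + 0.636 + 2.212 + 2.256 + 2.901) / 5
R_bar = 12.598 / 5 = 2.5196
sigma_hat = R_bar / d2 = 2.5196 / 1.128 = 2.2337

2.2337


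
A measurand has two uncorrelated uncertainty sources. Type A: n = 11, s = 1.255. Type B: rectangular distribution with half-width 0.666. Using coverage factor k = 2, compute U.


u_A = s / sqrt(n) = 1.255 / sqrt(11) = 0.37839674
u_B = half_width / sqrt(3) = 0.666 / sqrt(3) = 0.38451528
uc = sqrt(u_A^2 + u_B^2) = sqrt(0.37839674^2 + 0.38451528^2) = 0.53947761
U = k * uc = 2 * 0.53947761
U = 1.0790

1.0790


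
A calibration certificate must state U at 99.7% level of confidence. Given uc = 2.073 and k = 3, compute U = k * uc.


U = k * uc
U = 3 * 2.073
U = 6.2190

6.2190


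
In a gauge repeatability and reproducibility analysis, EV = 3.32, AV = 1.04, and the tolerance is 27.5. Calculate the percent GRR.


GRR = sqrt(EV^2 + AV^2) = sqrt(3.32^2 + 1.04^2) = 3.4790803
%GRR = GRR / tol * 100 = 3.4790803 / 27.5 * 100
%GRR = 12.6512

12.6512


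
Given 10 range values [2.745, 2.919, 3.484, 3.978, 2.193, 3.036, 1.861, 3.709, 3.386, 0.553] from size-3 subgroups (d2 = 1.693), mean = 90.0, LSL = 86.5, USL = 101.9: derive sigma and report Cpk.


R_bar = (2.745 + 2.919 + 3.484 + 3.978 + 2.193 + 3.036 + 1.861 + 3.709 + 3.386 + 0.553) / 10 = 2.7864
sigma = R_bar / d2 = 2.7864 / 1.693 = 1.6458358
Cp = (USL - LSL)/(6*sigma) = (101.9 - 86.5)/(6*1.6458358) = 1.5595
Cpu = (101.9 - 90.0)/(3*1.6458358) = 2.4101
Cpl = (90.0 - 86.5)/(3*1.6458358) = 0.7089
Cpk = min(Cpu, Cpl) = 0.7089

0.7089


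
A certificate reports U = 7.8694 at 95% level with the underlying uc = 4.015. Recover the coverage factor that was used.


k = U / uc
k = 7.8694 / 4.015
k = 1.96

1.96


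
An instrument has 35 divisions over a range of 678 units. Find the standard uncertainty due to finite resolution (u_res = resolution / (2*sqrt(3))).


resolution = range / divisions
resolution = 678 / 35 = 19.371429
u_res = resolution / (2*sqrt(3))
u_res = 19.371429 / 3.4641016
u_res = 5.5920

5.5920


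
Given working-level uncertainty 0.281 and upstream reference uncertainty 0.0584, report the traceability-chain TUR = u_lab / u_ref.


TUR = u_lab / u_ref
= 0.281 / 0.0584
= 4.8116

4.8116


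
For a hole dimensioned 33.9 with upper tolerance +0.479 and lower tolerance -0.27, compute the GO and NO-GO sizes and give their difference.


GO = nominal - lower_tol (smallest hole = maximum material condition)
GO = 33.9 - 0.27 = 33.63
NO-GO = nominal + upper_tol (largest hole = least material condition)
NO-GO = 33.9 + 0.479 = 34.379
spread = NO-GO - GO = 34.379 - 33.63 = 0.7490

0.7490
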